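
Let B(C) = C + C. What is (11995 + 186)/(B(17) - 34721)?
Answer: -12181/34687 ≈ -0.35117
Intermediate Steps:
B(C) = 2*C
(11995 + 186)/(B(17) - 34721) = (11995 + 186)/(2*17 - 34721) = 12181/(34 - 34721) = 12181/(-34687) = 12181*(-1/34687) = -12181/34687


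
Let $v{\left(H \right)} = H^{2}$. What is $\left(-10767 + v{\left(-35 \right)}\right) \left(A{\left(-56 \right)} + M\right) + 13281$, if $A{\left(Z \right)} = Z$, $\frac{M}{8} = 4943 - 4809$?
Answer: $-9681391$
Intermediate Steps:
$M = 1072$ ($M = 8 \left(4943 - 4809\right) = 8 \cdot 134 = 1072$)
$\left(-10767 + v{\left(-35 \right)}\right) \left(A{\left(-56 \right)} + M\right) + 13281 = \left(-10767 + \left(-35\right)^{2}\right) \left(-56 + 1072\right) + 13281 = \left(-10767 + 1225\right) 1016 + 13281 = \left(-9542\right) 1016 + 13281 = -9694672 + 13281 = -9681391$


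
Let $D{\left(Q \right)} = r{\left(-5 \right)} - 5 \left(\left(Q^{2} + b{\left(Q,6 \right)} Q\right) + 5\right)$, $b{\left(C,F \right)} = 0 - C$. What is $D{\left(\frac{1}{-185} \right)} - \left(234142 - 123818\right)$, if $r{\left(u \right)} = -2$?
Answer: $-110351$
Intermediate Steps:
$b{\left(C,F \right)} = - C$
$D{\left(Q \right)} = -27$ ($D{\left(Q \right)} = -2 - 5 \left(\left(Q^{2} + - Q Q\right) + 5\right) = -2 - 5 \left(\left(Q^{2} - Q^{2}\right) + 5\right) = -2 - 5 \left(0 + 5\right) = -2 - 25 = -27$)
$D{\left(\frac{1}{-185} \right)} - \left(234142 - 123818\right) = -27 - \left(234142 - 123818\right) = -27 - 110324 = -110351$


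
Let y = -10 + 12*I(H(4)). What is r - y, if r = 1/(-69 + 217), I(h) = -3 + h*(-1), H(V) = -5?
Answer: -2071/148 ≈ -13.993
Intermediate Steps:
I(h) = -3 - h
y = 14 (y = -10 + 12*(-3 - 1*(-5)) = -10 + 12*(-3 + 5) = -10 + 12*2 = -10 + 24 = 14)
r = 1/148 ≈ 0.0067568
r - y = 1/148 - 1*14 = 1/148 - 14 = -2071/148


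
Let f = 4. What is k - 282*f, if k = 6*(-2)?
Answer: -1140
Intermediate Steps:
k = -12
k - 282*f = -12 - 282*4 = -12 - 1128 = -1140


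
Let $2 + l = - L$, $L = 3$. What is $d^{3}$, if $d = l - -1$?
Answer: $-64$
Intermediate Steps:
$l = -5$ ($l = -2 - 3 = -5$)
$d = -4$ ($d = -5 - -1 = -5 + 1 = -4$)
$d^{3} = \left(-4\right)^{3} = -64$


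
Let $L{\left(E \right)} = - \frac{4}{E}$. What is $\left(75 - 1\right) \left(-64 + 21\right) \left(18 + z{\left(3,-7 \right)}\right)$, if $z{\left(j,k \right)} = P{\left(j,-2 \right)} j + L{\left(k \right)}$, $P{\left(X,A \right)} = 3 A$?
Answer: $- \frac{12728}{7} \approx -1818.3$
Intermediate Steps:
$z{\left(j,k \right)} = - 6 j - \frac{4}{k}$ ($z{\left(j,k \right)} = 3 \left(-2\right) j - \frac{4}{k} = - 6 j - \frac{4}{k}$)
$\left(75 - 1\right) \left(-64 + 21\right) \left(18 + z{\left(3,-7 \right)}\right) = \left(75 - 1\right) \left(-64 + 21\right) \left(18 - \left(18 + \frac{4}{-7}\right)\right) = 74 \left(-43\right) \left(18 - \frac{122}{7}\right) = - 3182 \left(18 + \left(-18 + \frac{4}{7}\right)\right) = - 3182 \left(18 - \frac{122}{7}\right) = \left(-3182\right) \frac{4}{7} = - \frac{12728}{7}$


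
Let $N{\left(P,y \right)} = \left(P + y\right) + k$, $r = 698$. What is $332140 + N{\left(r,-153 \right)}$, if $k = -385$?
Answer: $332300$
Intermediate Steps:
$N{\left(P,y \right)} = -385 + P + y$ ($N{\left(P,y \right)} = \left(P + y\right) - 385 = -385 + P + y$)
$332140 + N{\left(r,-153 \right)} = 332140 - -160 = 332140 + 160 = 332300$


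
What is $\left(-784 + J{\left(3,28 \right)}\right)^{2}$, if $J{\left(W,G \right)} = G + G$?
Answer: $529984$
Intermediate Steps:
$J{\left(W,G \right)} = 2 G$
$\left(-784 + J{\left(3,28 \right)}\right)^{2} = \left(-784 + 2 \cdot 28\right)^{2} = \left(-784 + 56\right)^{2} = \left(-728\right)^{2} = 529984$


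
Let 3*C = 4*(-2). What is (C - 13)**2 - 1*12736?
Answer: -112415/9 ≈ -12491.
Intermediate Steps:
C = -8/3 (C = (4*(-2))/3 = (1/3)*(-8) = -8/3 ≈ -2.6667)
(C - 13)**2 - 1*12736 = (-8/3 - 13)**2 - 1*12736 = (-47/3)**2 - 12736 = 2209/9 - 12736 = -112415/9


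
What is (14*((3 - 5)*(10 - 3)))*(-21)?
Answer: 4116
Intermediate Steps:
(14*((3 - 5)*(10 - 3)))*(-21) = (14*(-2*7))*(-21) = (14*(-14))*(-21) = -196*(-21) = 4116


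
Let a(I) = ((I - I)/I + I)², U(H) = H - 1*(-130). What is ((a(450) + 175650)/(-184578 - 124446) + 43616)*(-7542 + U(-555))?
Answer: -17896554442513/51504 ≈ -3.4748e+8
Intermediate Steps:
U(H) = 130 + H (U(H) = H + 130 = 130 + H)
a(I) = I² (a(I) = (0/I + I)² = (0 + I)² = I²)
((a(450) + 175650)/(-184578 - 124446) + 43616)*(-7542 + U(-555)) = ((450² + 175650)/(-184578 - 124446) + 43616)*(-7542 + (130 - 555)) = ((202500 + 175650)/(-309024) + 43616)*(-7542 - 425) = (378150*(-1/309024) + 43616)*(-7967) = (-63025/51504 + 43616)*(-7967) = (2246335439/51504)*(-7967) = -17896554442513/51504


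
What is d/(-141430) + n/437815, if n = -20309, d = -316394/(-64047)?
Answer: -3682016798140/79316029540923 ≈ -0.046422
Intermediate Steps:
d = 316394/64047 (d = -316394*(-1/64047) = 316394/64047 ≈ 4.9400)
d/(-141430) + n/437815 = (316394/64047)/(-141430) - 20309/437815 = (316394/64047)*(-1/141430) - 20309*1/437815 = -158197/4529083605 - 20309/437815 = -3682016798140/79316029540923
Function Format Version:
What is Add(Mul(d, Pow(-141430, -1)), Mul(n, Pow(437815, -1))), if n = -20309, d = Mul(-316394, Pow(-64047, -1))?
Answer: Rational(-3682016798140, 79316029540923) ≈ -0.046422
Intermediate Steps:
d = Rational(316394, 64047) (d = Mul(-316394, Rational(-1, 64047)) = Rational(316394, 64047) ≈ 4.9400)
Add(Mul(d, Pow(-141430, -1)), Mul(n, Pow(437815, -1))) = Add(Mul(Rational(316394, 64047), Pow(-141430, -1)), Mul(-20309, Pow(437815, -1))) = Add(Mul(Rational(316394, 64047), Rational(-1, 141430)), Mul(-20309, Rational(1, 437815))) = Add(Rational(-158197, 4529083605), Rational(-20309, 437815)) = Rational(-3682016798140, 79316029540923)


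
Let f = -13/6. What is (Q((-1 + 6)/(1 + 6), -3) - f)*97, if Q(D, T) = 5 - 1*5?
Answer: 1261/6 ≈ 210.17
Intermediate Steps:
Q(D, T) = 0 (Q(D, T) = 5 - 5 = 0)
f = -13/6 (f = -13*⅙ = -13/6 ≈ -2.1667)
(Q((-1 + 6)/(1 + 6), -3) - f)*97 = (0 - 1*(-13/6))*97 = (0 + 13/6)*97 = (13/6)*97 = 1261/6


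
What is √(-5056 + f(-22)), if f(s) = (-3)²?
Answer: 7*I*√103 ≈ 71.042*I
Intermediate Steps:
f(s) = 9
√(-5056 + f(-22)) = √(-5056 + 9) = √(-5047) = 7*I*√103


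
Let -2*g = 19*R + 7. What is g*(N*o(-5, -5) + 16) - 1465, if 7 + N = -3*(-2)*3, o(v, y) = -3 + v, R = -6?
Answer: -5317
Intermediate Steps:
g = 107/2 (g = -(19*(-6) + 7)/2 = -(-114 + 7)/2 = -1/2*(-107) = 107/2 ≈ 53.500)
N = 11 (N = -7 - 3*(-2)*3 = -7 + 6*3 = -7 + 18 = 11)
g*(N*o(-5, -5) + 16) - 1465 = 107*(11*(-3 - 5) + 16)/2 - 1465 = 107*(11*(-8) + 16)/2 - 1465 = 107*(-88 + 16)/2 - 1465 = (107/2)*(-72) - 1465 = -3852 - 1465 = -5317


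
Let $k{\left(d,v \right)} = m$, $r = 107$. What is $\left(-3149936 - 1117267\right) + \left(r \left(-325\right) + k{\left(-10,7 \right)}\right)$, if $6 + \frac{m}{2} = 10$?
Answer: $-4301970$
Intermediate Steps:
$m = 8$ ($m = -12 + 2 \cdot 10 = -12 + 20 = 8$)
$k{\left(d,v \right)} = 8$
$\left(-3149936 - 1117267\right) + \left(r \left(-325\right) + k{\left(-10,7 \right)}\right) = \left(-3149936 - 1117267\right) + \left(107 \left(-325\right) + 8\right) = -4267203 + \left(-34775 + 8\right) = -4267203 - 34767 = -4301970$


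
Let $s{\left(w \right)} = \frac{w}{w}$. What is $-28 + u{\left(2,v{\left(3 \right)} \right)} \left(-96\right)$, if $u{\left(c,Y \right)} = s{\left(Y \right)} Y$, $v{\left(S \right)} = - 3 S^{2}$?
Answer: $2564$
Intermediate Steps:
$s{\left(w \right)} = 1$
$u{\left(c,Y \right)} = Y$ ($u{\left(c,Y \right)} = 1 Y = Y$)
$-28 + u{\left(2,v{\left(3 \right)} \right)} \left(-96\right) = -28 + - 3 \cdot 3^{2} \left(-96\right) = -28 + \left(-3\right) 9 \left(-96\right) = -28 - -2592 = -28 + 2592 = 2564$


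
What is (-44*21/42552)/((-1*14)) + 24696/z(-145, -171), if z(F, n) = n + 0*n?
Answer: -19460239/134748 ≈ -144.42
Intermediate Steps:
z(F, n) = n (z(F, n) = n + 0 = n)
(-44*21/42552)/((-1*14)) + 24696/z(-145, -171) = (-44*21/42552)/((-1*14)) + 24696/(-171) = -924*1/42552/(-14) + 24696*(-1/171) = -77/3546*(-1/14) - 2744/19 = 11/7092 - 2744/19 = -19460239/134748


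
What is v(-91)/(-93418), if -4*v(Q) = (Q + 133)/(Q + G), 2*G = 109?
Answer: -21/6819514 ≈ -3.0794e-6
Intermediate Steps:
G = 109/2 (G = (½)*109 = 109/2 ≈ 54.500)
v(Q) = -(133 + Q)/(4*(109/2 + Q)) (v(Q) = -(Q + 133)/(4*(Q + 109/2)) = -(133 + Q)/(4*(109/2 + Q)))
v(-91)/(-93418) = ((-133 - 1*(-91))/(2*(109 + 2*(-91))))/(-93418) = ((-133 + 91)/(2*(109 - 182)))*(-1/93418) = ((½)*(-42)/(-73))*(-1/93418) = ((½)*(-1/73)*(-42))*(-1/93418) = (21/73)*(-1/93418) = -21/6819514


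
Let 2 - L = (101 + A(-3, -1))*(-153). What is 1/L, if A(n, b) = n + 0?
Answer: 1/14996 ≈ 6.6684e-5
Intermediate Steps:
A(n, b) = n
L = 14996 (L = 2 - (101 - 3)*(-153) = 2 - 98*(-153) = 2 - 1*(-14994) = 2 + 14994 = 14996)
1/L = 1/14996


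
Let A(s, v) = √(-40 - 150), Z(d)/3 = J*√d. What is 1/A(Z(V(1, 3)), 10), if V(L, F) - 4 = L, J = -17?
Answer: -I*√190/190 ≈ -0.072548*I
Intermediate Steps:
V(L, F) = 4 + L
Z(d) = -51*√d (Z(d) = 3*(-17*√d) = -51*√d)
A(s, v) = I*√190 (A(s, v) = √(-190) = I*√190)
1/A(Z(V(1, 3)), 10) = 1/(I*√190) = -I*√190/190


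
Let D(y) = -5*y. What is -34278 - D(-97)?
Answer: -34763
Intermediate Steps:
-34278 - D(-97) = -34278 - (-5)*(-97) = -34278 - 1*485 = -34278 - 485 = -34763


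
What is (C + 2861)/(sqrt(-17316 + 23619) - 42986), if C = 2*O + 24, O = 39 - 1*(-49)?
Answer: -131580146/1847789893 - 3061*sqrt(6303)/1847789893 ≈ -0.071341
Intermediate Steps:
O = 88 (O = 39 + 49 = 88)
C = 200 (C = 2*88 + 24 = 176 + 24 = 200)
(C + 2861)/(sqrt(-17316 + 23619) - 42986) = (200 + 2861)/(sqrt(-17316 + 23619) - 42986) = 3061/(sqrt(6303) - 42986) = 3061/(-42986 + sqrt(6303))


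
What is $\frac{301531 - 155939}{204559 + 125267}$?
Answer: $\frac{72796}{164913} \approx 0.44142$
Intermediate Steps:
$\frac{301531 - 155939}{204559 + 125267} = \frac{145592}{329826} = 145592 \cdot \frac{1}{329826} = \frac{72796}{164913}$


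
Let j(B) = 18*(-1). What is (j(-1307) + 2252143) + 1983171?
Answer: 4235296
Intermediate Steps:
j(B) = -18
(j(-1307) + 2252143) + 1983171 = (-18 + 2252143) + 1983171 = 2252125 + 1983171 = 4235296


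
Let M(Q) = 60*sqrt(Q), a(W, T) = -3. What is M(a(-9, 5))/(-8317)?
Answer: -60*I*sqrt(3)/8317 ≈ -0.012495*I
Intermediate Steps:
M(a(-9, 5))/(-8317) = (60*sqrt(-3))/(-8317) = (60*(I*sqrt(3)))*(-1/8317) = (60*I*sqrt(3))*(-1/8317) = -60*I*sqrt(3)/8317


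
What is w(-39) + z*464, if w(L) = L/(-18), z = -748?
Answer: -2082419/6 ≈ -3.4707e+5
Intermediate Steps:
w(L) = -L/18 (w(L) = L*(-1/18) = -L/18)
w(-39) + z*464 = -1/18*(-39) - 748*464 = 13/6 - 347072 = -2082419/6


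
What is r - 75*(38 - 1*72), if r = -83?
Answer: 2467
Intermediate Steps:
r - 75*(38 - 1*72) = -83 - 75*(38 - 1*72) = -83 - 75*(38 - 72) = -83 - 75*(-34) = -83 + 2550 = 2467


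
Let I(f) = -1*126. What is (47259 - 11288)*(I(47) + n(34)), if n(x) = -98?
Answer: -8057504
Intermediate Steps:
I(f) = -126
(47259 - 11288)*(I(47) + n(34)) = (47259 - 11288)*(-126 - 98) = 35971*(-224) = -8057504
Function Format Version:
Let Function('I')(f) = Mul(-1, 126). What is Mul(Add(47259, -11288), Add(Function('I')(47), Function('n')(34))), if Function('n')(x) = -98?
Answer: -8057504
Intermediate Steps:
Function('I')(f) = -126
Mul(Add(47259, -11288), Add(Function('I')(47), Function('n')(34))) = Mul(Add(47259, -11288), Add(-126, -98)) = Mul(35971, -224) = -8057504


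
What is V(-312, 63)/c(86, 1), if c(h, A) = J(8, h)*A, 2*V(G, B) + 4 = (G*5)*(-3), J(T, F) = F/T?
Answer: 9352/43 ≈ 217.49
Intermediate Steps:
V(G, B) = -2 - 15*G/2 (V(G, B) = -2 + ((G*5)*(-3))/2 = -2 + ((5*G)*(-3))/2 = -2 + (-15*G)/2 = -2 - 15*G/2)
c(h, A) = A*h/8 (c(h, A) = (h/8)*A = A*h/8)
V(-312, 63)/c(86, 1) = (-2 - 15/2*(-312))/(((1/8)*1*86)) = (-2 + 2340)/(43/4) = 2338*(4/43) = 9352/43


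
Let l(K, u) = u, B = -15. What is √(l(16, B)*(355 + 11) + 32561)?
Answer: √27071 ≈ 164.53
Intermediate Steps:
√(l(16, B)*(355 + 11) + 32561) = √(-15*(355 + 11) + 32561) = √(-15*366 + 32561) = √(-5490 + 32561) = √27071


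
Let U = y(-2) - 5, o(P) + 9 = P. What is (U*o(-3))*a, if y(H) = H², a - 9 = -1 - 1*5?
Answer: 36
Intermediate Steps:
a = 3 (a = 9 + (-1 - 1*5) = 9 + (-1 - 5) = 9 - 6 = 3)
o(P) = -9 + P
U = -1 (U = (-2)² - 5 = 4 - 5 = -1)
(U*o(-3))*a = -(-9 - 3)*3 = -1*(-12)*3 = 12*3 = 36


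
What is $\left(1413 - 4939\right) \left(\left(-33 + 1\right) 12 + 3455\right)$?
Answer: $-10828346$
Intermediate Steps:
$\left(1413 - 4939\right) \left(\left(-33 + 1\right) 12 + 3455\right) = - 3526 \left(\left(-32\right) 12 + 3455\right) = - 3526 \left(-384 + 3455\right) = \left(-3526\right) 3071 = -10828346$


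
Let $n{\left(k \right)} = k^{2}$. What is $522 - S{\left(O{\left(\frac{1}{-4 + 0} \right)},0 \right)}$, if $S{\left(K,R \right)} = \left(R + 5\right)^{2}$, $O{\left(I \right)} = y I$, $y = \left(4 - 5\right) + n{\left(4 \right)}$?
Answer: $497$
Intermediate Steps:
$y = 15$ ($y = \left(4 - 5\right) + 4^{2} = -1 + 16 = 15$)
$O{\left(I \right)} = 15 I$
$S{\left(K,R \right)} = \left(5 + R\right)^{2}$
$522 - S{\left(O{\left(\frac{1}{-4 + 0} \right)},0 \right)} = 522 - \left(5 + 0\right)^{2} = 522 - 5^{2} = 522 - 25 = 497$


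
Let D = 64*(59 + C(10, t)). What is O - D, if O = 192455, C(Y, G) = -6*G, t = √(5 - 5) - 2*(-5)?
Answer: 192519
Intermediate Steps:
t = 10 (t = √0 + 10 = 0 + 10 = 10)
D = -64 (D = 64*(59 - 6*10) = 64*(59 - 60) = 64*(-1) = -64)
O - D = 192455 - 1*(-64) = 192455 + 64 = 192519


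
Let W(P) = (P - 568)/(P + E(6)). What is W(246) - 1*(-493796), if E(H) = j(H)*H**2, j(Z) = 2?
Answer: 78513403/159 ≈ 4.9380e+5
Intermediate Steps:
E(H) = 2*H**2
W(P) = (-568 + P)/(72 + P) (W(P) = (P - 568)/(P + 2*6**2) = (-568 + P)/(P + 2*36) = (-568 + P)/(P + 72) = (-568 + P)/(72 + P))
W(246) - 1*(-493796) = (-568 + 246)/(72 + 246) - 1*(-493796) = -322/318 + 493796 = (1/318)*(-322) + 493796 = -161/159 + 493796 = 78513403/159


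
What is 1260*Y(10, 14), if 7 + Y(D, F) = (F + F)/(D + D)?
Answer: -7056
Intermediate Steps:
Y(D, F) = -7 + F/D (Y(D, F) = -7 + (F + F)/(D + D) = -7 + (2*F)/((2*D)) = -7 + (2*F)*(1/(2*D)) = -7 + F/D)
1260*Y(10, 14) = 1260*(-7 + 14/10) = 1260*(-7 + 14*(1/10)) = 1260*(-7 + 7/5) = 1260*(-28/5) = -7056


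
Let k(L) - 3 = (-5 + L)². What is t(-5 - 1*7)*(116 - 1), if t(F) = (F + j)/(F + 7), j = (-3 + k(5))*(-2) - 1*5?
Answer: 391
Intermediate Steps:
k(L) = 3 + (-5 + L)²
j = -5 (j = (-3 + (3 + (-5 + 5)²))*(-2) - 1*5 = (-3 + (3 + 0²))*(-2) - 5 = (-3 + (3 + 0))*(-2) - 5 = (-3 + 3)*(-2) - 5 = 0*(-2) - 5 = 0 - 5 = -5)
t(F) = (-5 + F)/(7 + F) (t(F) = (F - 5)/(F + 7) = (-5 + F)/(7 + F))
t(-5 - 1*7)*(116 - 1) = ((-5 + (-5 - 1*7))/(7 + (-5 - 1*7)))*(116 - 1) = ((-5 + (-5 - 7))/(7 + (-5 - 7)))*115 = ((-5 - 12)/(7 - 12))*115 = (-17/(-5))*115 = -⅕*(-17)*115 = (17/5)*115 = 391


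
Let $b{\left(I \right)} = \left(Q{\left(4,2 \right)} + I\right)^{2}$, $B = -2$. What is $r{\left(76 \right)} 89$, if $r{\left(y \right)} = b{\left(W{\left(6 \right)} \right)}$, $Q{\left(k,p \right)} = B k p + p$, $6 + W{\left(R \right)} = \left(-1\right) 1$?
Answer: $39249$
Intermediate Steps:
$W{\left(R \right)} = -7$ ($W{\left(R \right)} = -6 - 1 = -7$)
$Q{\left(k,p \right)} = p - 2 k p$ ($Q{\left(k,p \right)} = - 2 k p + p = p - 2 k p$)
$b{\left(I \right)} = \left(-14 + I\right)^{2}$ ($b{\left(I \right)} = \left(2 \left(1 - 8\right) + I\right)^{2} = \left(2 \left(-7\right) + I\right)^{2} = \left(-14 + I\right)^{2}$)
$r{\left(y \right)} = 441$ ($r{\left(y \right)} = \left(-14 - 7\right)^{2} = \left(-21\right)^{2} = 441$)
$r{\left(76 \right)} 89 = 441 \cdot 89 = 39249$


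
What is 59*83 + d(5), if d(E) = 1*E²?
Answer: 4922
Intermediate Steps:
d(E) = E²
59*83 + d(5) = 59*83 + 5² = 4897 + 25 = 4922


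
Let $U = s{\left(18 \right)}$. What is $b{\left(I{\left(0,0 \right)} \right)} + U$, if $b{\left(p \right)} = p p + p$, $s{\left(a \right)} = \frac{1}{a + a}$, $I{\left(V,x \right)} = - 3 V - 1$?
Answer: $\frac{1}{36} \approx 0.027778$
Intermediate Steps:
$I{\left(V,x \right)} = -1 - 3 V$
$s{\left(a \right)} = \frac{1}{2 a}$
$U = \frac{1}{36}$ ($U = \frac{1}{2 \cdot 18} = \frac{1}{2} \cdot \frac{1}{18} = \frac{1}{36} \approx 0.027778$)
$b{\left(p \right)} = p + p^{2}$ ($b{\left(p \right)} = p^{2} + p = p + p^{2}$)
$b{\left(I{\left(0,0 \right)} \right)} + U = \left(-1 - 0\right) \left(1 - 1\right) + \frac{1}{36} = \left(-1 + 0\right) \left(1 + \left(-1 + 0\right)\right) + \frac{1}{36} = - (1 - 1) + \frac{1}{36} = \left(-1\right) 0 + \frac{1}{36} = 0 + \frac{1}{36} = \frac{1}{36}$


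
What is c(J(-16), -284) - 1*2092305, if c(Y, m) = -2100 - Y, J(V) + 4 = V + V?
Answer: -2094369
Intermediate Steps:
J(V) = -4 + 2*V (J(V) = -4 + (V + V) = -4 + 2*V)
c(J(-16), -284) - 1*2092305 = (-2100 - (-4 + 2*(-16))) - 1*2092305 = (-2100 - (-4 - 32)) - 2092305 = (-2100 - 1*(-36)) - 2092305 = (-2100 + 36) - 2092305 = -2064 - 2092305 = -2094369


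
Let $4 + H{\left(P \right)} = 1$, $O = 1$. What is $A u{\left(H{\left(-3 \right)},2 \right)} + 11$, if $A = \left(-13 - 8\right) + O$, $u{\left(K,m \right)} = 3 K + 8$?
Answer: $31$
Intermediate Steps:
$H{\left(P \right)} = -3$ ($H{\left(P \right)} = -4 + 1 = -3$)
$u{\left(K,m \right)} = 8 + 3 K$
$A = -20$ ($A = \left(-13 - 8\right) + 1 = -21 + 1 = -20$)
$A u{\left(H{\left(-3 \right)},2 \right)} + 11 = - 20 \left(8 + 3 \left(-3\right)\right) + 11 = - 20 \left(8 - 9\right) + 11 = \left(-20\right) \left(-1\right) + 11 = 20 + 11 = 31$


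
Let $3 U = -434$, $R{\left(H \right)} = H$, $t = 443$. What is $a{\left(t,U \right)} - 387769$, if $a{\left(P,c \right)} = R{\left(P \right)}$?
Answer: $-387326$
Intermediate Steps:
$U = - \frac{434}{3}$ ($U = \frac{1}{3} \left(-434\right) = - \frac{434}{3} \approx -144.67$)
$a{\left(P,c \right)} = P$
$a{\left(t,U \right)} - 387769 = 443 - 387769 = -387326$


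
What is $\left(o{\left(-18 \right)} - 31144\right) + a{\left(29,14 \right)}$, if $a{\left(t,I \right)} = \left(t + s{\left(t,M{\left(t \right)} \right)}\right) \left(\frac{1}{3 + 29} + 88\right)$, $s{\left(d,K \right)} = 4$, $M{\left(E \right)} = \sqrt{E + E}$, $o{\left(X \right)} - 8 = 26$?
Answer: $- \frac{902559}{32} \approx -28205.0$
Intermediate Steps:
$o{\left(X \right)} = 34$ ($o{\left(X \right)} = 8 + 26 = 34$)
$M{\left(E \right)} = \sqrt{2} \sqrt{E}$ ($M{\left(E \right)} = \sqrt{2 E} = \sqrt{2} \sqrt{E}$)
$a{\left(t,I \right)} = \frac{2817}{8} + \frac{2817 t}{32}$ ($a{\left(t,I \right)} = \left(t + 4\right) \left(\frac{1}{3 + 29} + 88\right) = \left(4 + t\right) \left(\frac{1}{32} + 88\right) = \left(4 + t\right) \frac{2817}{32} = \frac{2817}{8} + \frac{2817 t}{32}$)
$\left(o{\left(-18 \right)} - 31144\right) + a{\left(29,14 \right)} = \left(34 - 31144\right) + \left(\frac{2817}{8} + \frac{2817}{32} \cdot 29\right) = -31110 + \left(\frac{2817}{8} + \frac{81693}{32}\right) = -31110 + \frac{92961}{32} = - \frac{902559}{32}$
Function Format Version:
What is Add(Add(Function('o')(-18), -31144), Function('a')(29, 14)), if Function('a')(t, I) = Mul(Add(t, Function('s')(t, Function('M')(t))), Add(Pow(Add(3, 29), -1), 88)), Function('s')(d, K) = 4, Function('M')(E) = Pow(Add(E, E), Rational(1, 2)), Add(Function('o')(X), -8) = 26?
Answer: Rational(-902559, 32) ≈ -28205.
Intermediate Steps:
Function('o')(X) = 34 (Function('o')(X) = Add(8, 26) = 34)
Function('M')(E) = Mul(Pow(2, Rational(1, 2)), Pow(E, Rational(1, 2))) (Function('M')(E) = Pow(Mul(2, E), Rational(1, 2)) = Mul(Pow(2, Rational(1, 2)), Pow(E, Rational(1, 2))))
Function('a')(t, I) = Add(Rational(2817, 8), Mul(Rational(2817, 32), t)) (Function('a')(t, I) = Mul(Add(t, 4), Add(Pow(Add(3, 29), -1), 88)) = Mul(Add(4, t), Add(Pow(32, -1), 88)) = Mul(Add(4, t), Add(Rational(1, 32), 88)) = Mul(Add(4, t), Rational(2817, 32)) = Add(Rational(2817, 8), Mul(Rational(2817, 32), t)))
Add(Add(Function('o')(-18), -31144), Function('a')(29, 14)) = Add(Add(34, -31144), Add(Rational(2817, 8), Mul(Rational(2817, 32), 29))) = Add(-31110, Add(Rational(2817, 8), Rational(81693, 32))) = Add(-31110, Rational(92961, 32)) = Rational(-902559, 32)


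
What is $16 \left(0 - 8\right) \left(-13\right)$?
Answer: $1664$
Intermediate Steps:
$16 \left(0 - 8\right) \left(-13\right) = 16 \left(-8\right) \left(-13\right) = \left(-128\right) \left(-13\right) = 1664$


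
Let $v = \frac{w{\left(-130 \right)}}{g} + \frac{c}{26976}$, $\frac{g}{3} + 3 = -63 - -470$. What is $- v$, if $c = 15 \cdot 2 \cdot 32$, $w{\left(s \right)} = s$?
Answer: $\frac{12205}{170286} \approx 0.071674$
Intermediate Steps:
$g = 1212$ ($g = -9 + 3 \left(-63 - -470\right) = -9 + 3 \left(-63 + 470\right) = -9 + 3 \cdot 407 = -9 + 1221 = 1212$)
$c = 960$ ($c = 15 \cdot 64 = 960$)
$v = - \frac{12205}{170286}$ ($v = - \frac{130}{1212} + \frac{960}{26976} = \left(-130\right) \frac{1}{1212} + 960 \cdot \frac{1}{26976} = - \frac{65}{606} + \frac{10}{281} = - \frac{12205}{170286} \approx -0.071674$)
$- v = \left(-1\right) \left(- \frac{12205}{170286}\right) = \frac{12205}{170286}$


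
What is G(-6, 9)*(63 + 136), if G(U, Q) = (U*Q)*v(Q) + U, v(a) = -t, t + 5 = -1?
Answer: -65670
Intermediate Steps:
t = -6 (t = -5 - 1 = -6)
v(a) = 6 (v(a) = -1*(-6) = 6)
G(U, Q) = U + 6*Q*U (G(U, Q) = (U*Q)*6 + U = (Q*U)*6 + U = 6*Q*U + U = U + 6*Q*U)
G(-6, 9)*(63 + 136) = (-6*(1 + 6*9))*(63 + 136) = -6*(1 + 54)*199 = -6*55*199 = -330*199 = -65670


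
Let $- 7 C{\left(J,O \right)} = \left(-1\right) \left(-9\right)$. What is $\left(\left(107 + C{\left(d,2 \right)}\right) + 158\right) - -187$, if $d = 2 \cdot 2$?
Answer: $\frac{3155}{7} \approx 450.71$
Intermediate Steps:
$d = 4$
$C{\left(J,O \right)} = - \frac{9}{7}$ ($C{\left(J,O \right)} = - \frac{\left(-1\right) \left(-9\right)}{7} = \left(- \frac{1}{7}\right) 9 = - \frac{9}{7}$)
$\left(\left(107 + C{\left(d,2 \right)}\right) + 158\right) - -187 = \left(\left(107 - \frac{9}{7}\right) + 158\right) - -187 = \left(\frac{740}{7} + 158\right) + 187 = \frac{1846}{7} + 187 = \frac{3155}{7}$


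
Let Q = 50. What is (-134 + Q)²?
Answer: 7056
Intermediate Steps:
(-134 + Q)² = (-134 + 50)² = (-84)² = 7056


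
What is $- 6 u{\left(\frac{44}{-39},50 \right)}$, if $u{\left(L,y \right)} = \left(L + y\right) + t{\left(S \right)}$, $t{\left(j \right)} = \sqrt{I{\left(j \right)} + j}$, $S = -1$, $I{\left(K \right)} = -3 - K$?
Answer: $- \frac{3812}{13} - 6 i \sqrt{3} \approx -293.23 - 10.392 i$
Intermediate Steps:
$t{\left(j \right)} = i \sqrt{3}$ ($t{\left(j \right)} = \sqrt{\left(-3 - j\right) + j} = \sqrt{-3} = i \sqrt{3}$)
$u{\left(L,y \right)} = L + y + i \sqrt{3}$ ($u{\left(L,y \right)} = \left(L + y\right) + i \sqrt{3} = L + y + i \sqrt{3}$)
$- 6 u{\left(\frac{44}{-39},50 \right)} = - 6 \left(\frac{44}{-39} + 50 + i \sqrt{3}\right) = - 6 \left(44 \left(- \frac{1}{39}\right) + 50 + i \sqrt{3}\right) = - 6 \left(- \frac{44}{39} + 50 + i \sqrt{3}\right) = - 6 \left(\frac{1906}{39} + i \sqrt{3}\right) = - \frac{3812}{13} - 6 i \sqrt{3}$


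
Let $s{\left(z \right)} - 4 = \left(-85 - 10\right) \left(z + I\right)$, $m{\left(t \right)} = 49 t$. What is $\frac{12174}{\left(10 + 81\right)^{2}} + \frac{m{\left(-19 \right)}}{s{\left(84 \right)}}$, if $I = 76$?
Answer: $\frac{192705715}{125838076} \approx 1.5314$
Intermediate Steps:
$s{\left(z \right)} = -7216 - 95 z$ ($s{\left(z \right)} = 4 + \left(-85 - 10\right) \left(z + 76\right) = 4 - 95 \left(76 + z\right) = 4 - \left(7220 + 95 z\right) = -7216 - 95 z$)
$\frac{12174}{\left(10 + 81\right)^{2}} + \frac{m{\left(-19 \right)}}{s{\left(84 \right)}} = \frac{12174}{\left(10 + 81\right)^{2}} + \frac{49 \left(-19\right)}{-7216 - 7980} = \frac{12174}{91^{2}} - \frac{931}{-7216 - 7980} = \frac{12174}{8281} - \frac{931}{-15196} = 12174 \cdot \frac{1}{8281} - - \frac{931}{15196} = \frac{12174}{8281} + \frac{931}{15196} = \frac{192705715}{125838076}$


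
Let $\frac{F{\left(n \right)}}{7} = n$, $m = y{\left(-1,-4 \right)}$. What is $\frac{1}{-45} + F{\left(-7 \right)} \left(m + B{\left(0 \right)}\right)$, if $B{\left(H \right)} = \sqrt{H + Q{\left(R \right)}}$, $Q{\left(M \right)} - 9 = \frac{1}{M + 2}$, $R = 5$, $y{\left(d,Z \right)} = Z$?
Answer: $\frac{8819}{45} - 56 \sqrt{7} \approx 47.816$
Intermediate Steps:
$Q{\left(M \right)} = 9 + \frac{1}{2 + M}$ ($Q{\left(M \right)} = 9 + \frac{1}{M + 2} = 9 + \frac{1}{2 + M}$)
$B{\left(H \right)} = \sqrt{\frac{64}{7} + H}$ ($B{\left(H \right)} = \sqrt{H + \frac{19 + 9 \cdot 5}{2 + 5}} = \sqrt{H + \frac{19 + 45}{7}} = \sqrt{H + \frac{1}{7} \cdot 64} = \sqrt{H + \frac{64}{7}} = \sqrt{\frac{64}{7} + H}$)
$m = -4$
$F{\left(n \right)} = 7 n$
$\frac{1}{-45} + F{\left(-7 \right)} \left(m + B{\left(0 \right)}\right) = \frac{1}{-45} + 7 \left(-7\right) \left(-4 + \frac{\sqrt{448 + 49 \cdot 0}}{7}\right) = - \frac{1}{45} - 49 \left(-4 + \frac{\sqrt{448 + 0}}{7}\right) = - \frac{1}{45} - 49 \left(-4 + \frac{\sqrt{448}}{7}\right) = - \frac{1}{45} - 49 \left(-4 + \frac{8 \sqrt{7}}{7}\right) = - \frac{1}{45} + \left(196 - 56 \sqrt{7}\right) = \frac{8819}{45} - 56 \sqrt{7}$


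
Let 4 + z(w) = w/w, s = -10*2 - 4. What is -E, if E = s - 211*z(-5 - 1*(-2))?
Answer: -609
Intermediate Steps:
s = -24 (s = -20 - 4 = -24)
z(w) = -3 (z(w) = -4 + w/w = -4 + 1 = -3)
E = 609 (E = -24 - 211*(-3) = -24 + 633 = 609)
-E = -1*609 = -609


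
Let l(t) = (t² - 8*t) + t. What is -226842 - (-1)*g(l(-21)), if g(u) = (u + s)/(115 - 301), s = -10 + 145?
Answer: -14064445/62 ≈ -2.2685e+5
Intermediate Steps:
s = 135
l(t) = t² - 7*t
g(u) = -45/62 - u/186 (g(u) = (u + 135)/(115 - 301) = (135 + u)/(-186) = (135 + u)*(-1/186) = -45/62 - u/186)
-226842 - (-1)*g(l(-21)) = -226842 - (-1)*(-45/62 - (-7)*(-7 - 21)/62) = -226842 - (-1)*(-45/62 - (-7)*(-28)/62) = -226842 - (-1)*(-45/62 - 1/186*588) = -226842 - (-1)*(-45/62 - 98/31) = -226842 - (-1)*(-241)/62 = -226842 - 1*241/62 = -226842 - 241/62 = -14064445/62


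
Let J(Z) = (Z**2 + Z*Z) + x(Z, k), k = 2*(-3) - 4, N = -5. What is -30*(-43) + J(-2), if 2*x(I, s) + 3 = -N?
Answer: 1299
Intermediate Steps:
k = -10 (k = -6 - 4 = -10)
x(I, s) = 1 (x(I, s) = -3/2 + (-1*(-5))/2 = -3/2 + (1/2)*5 = -3/2 + 5/2 = 1)
J(Z) = 1 + 2*Z**2 (J(Z) = (Z**2 + Z*Z) + 1 = (Z**2 + Z**2) + 1 = 2*Z**2 + 1 = 1 + 2*Z**2)
-30*(-43) + J(-2) = -30*(-43) + (1 + 2*(-2)**2) = 1290 + (1 + 2*4) = 1290 + (1 + 8) = 1290 + 9 = 1299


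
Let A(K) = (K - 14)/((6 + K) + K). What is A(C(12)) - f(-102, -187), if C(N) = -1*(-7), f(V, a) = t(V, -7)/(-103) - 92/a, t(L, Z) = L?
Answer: -705827/385220 ≈ -1.8323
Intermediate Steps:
f(V, a) = -92/a - V/103 (f(V, a) = V/(-103) - 92/a = V*(-1/103) - 92/a = -V/103 - 92/a = -92/a - V/103)
C(N) = 7
A(K) = (-14 + K)/(6 + 2*K)
A(C(12)) - f(-102, -187) = (-14 + 7)/(2*(3 + 7)) - (-92/(-187) - 1/103*(-102)) = (1/2)*(-7)/10 - (-92*(-1/187) + 102/103) = (1/2)*(1/10)*(-7) - (92/187 + 102/103) = -7/20 - 1*28550/19261 = -7/20 - 28550/19261 = -705827/385220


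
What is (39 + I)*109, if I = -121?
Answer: -8938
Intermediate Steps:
(39 + I)*109 = (39 - 121)*109 = -82*109 = -8938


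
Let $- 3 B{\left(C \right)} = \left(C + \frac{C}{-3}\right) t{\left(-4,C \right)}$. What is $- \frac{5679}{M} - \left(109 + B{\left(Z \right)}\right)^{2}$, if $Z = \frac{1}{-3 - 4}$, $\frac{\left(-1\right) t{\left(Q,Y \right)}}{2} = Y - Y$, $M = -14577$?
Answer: $- \frac{57727886}{4859} \approx -11881.0$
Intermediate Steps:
$t{\left(Q,Y \right)} = 0$ ($t{\left(Q,Y \right)} = - 2 \left(Y - Y\right) = \left(-2\right) 0 = 0$)
$Z = - \frac{1}{7}$ ($Z = \frac{1}{-7} = - \frac{1}{7} \approx -0.14286$)
$B{\left(C \right)} = 0$ ($B{\left(C \right)} = - \frac{\left(C + \frac{C}{-3}\right) 0}{3} = - \frac{\left(C + C \left(- \frac{1}{3}\right)\right) 0}{3} = - \frac{\left(C - \frac{C}{3}\right) 0}{3} = - \frac{\frac{2 C}{3} \cdot 0}{3} = \left(- \frac{1}{3}\right) 0 = 0$)
$- \frac{5679}{M} - \left(109 + B{\left(Z \right)}\right)^{2} = - \frac{5679}{-14577} - \left(109 + 0\right)^{2} = \left(-5679\right) \left(- \frac{1}{14577}\right) - 109^{2} = \frac{1893}{4859} - 11881 = - \frac{57727886}{4859}$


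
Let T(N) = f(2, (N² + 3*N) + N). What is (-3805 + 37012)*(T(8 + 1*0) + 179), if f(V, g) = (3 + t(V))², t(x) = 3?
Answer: 7139505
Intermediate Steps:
f(V, g) = 36 (f(V, g) = (3 + 3)² = 6² = 36)
T(N) = 36
(-3805 + 37012)*(T(8 + 1*0) + 179) = (-3805 + 37012)*(36 + 179) = 33207*215 = 7139505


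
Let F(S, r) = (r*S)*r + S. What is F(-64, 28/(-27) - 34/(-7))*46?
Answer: -1639822720/35721 ≈ -45906.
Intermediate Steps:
F(S, r) = S + S*r**2 (F(S, r) = (S*r)*r + S = S*r**2 + S = S + S*r**2)
F(-64, 28/(-27) - 34/(-7))*46 = -64*(1 + (28/(-27) - 34/(-7))**2)*46 = -64*(1 + (28*(-1/27) - 34*(-1/7))**2)*46 = -64*(1 + (-28/27 + 34/7)**2)*46 = -64*(1 + (722/189)**2)*46 = -64*(1 + 521284/35721)*46 = -64*557005/35721*46 = -35648320/35721*46 = -1639822720/35721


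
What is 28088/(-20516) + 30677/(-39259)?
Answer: -433019031/201359411 ≈ -2.1505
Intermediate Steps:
28088/(-20516) + 30677/(-39259) = 28088*(-1/20516) + 30677*(-1/39259) = -7022/5129 - 30677/39259 = -433019031/201359411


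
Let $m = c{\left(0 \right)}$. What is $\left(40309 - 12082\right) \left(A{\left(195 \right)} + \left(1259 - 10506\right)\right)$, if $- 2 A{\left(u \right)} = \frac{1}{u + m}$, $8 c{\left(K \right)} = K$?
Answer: $- \frac{33931968379}{130} \approx -2.6102 \cdot 10^{8}$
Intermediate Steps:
$c{\left(K \right)} = \frac{K}{8}$
$m = 0$ ($m = \frac{1}{8} \cdot 0 = 0$)
$A{\left(u \right)} = - \frac{1}{2 u}$ ($A{\left(u \right)} = - \frac{1}{2 \left(u + 0\right)} = - \frac{1}{2 u}$)
$\left(40309 - 12082\right) \left(A{\left(195 \right)} + \left(1259 - 10506\right)\right) = \left(40309 - 12082\right) \left(- \frac{1}{2 \cdot 195} + \left(1259 - 10506\right)\right) = 28227 \left(\left(- \frac{1}{2}\right) \frac{1}{195} - 9247\right) = 28227 \left(- \frac{1}{390} - 9247\right) = 28227 \left(- \frac{3606331}{390}\right) = - \frac{33931968379}{130}$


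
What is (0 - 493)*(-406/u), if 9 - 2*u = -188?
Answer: 400316/197 ≈ 2032.1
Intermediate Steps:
u = 197/2 (u = 9/2 - 1/2*(-188) = 9/2 + 94 = 197/2 ≈ 98.500)
(0 - 493)*(-406/u) = (0 - 493)*(-406/197/2) = -(-200158)*2/197 = -493*(-812/197) = 400316/197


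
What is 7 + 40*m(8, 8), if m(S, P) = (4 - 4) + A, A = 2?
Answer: 87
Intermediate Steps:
m(S, P) = 2 (m(S, P) = (4 - 4) + 2 = 0 + 2 = 2)
7 + 40*m(8, 8) = 7 + 40*2 = 7 + 80 = 87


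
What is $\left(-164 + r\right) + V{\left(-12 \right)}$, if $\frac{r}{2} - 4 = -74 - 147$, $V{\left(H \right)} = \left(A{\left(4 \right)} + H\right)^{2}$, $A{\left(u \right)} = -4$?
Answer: $-342$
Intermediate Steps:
$V{\left(H \right)} = \left(-4 + H\right)^{2}$
$r = -434$ ($r = 8 + 2 \left(-74 - 147\right) = 8 + 2 \left(-221\right) = 8 - 442 = -434$)
$\left(-164 + r\right) + V{\left(-12 \right)} = \left(-164 - 434\right) + \left(-4 - 12\right)^{2} = -598 + \left(-16\right)^{2} = -598 + 256 = -342$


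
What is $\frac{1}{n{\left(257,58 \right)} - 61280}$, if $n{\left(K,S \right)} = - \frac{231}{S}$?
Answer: $- \frac{58}{3554471} \approx -1.6317 \cdot 10^{-5}$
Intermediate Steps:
$\frac{1}{n{\left(257,58 \right)} - 61280} = \frac{1}{- \frac{231}{58} - 61280} = \frac{1}{- \frac{3554471}{58}} = - \frac{58}{3554471}$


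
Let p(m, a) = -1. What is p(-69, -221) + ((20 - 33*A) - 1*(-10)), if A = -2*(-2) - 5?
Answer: 62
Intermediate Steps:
A = -1 (A = 4 - 5 = -1)
p(-69, -221) + ((20 - 33*A) - 1*(-10)) = -1 + ((20 - 33*(-1)) - 1*(-10)) = -1 + ((20 + 33) + 10) = -1 + (53 + 10) = -1 + 63 = 62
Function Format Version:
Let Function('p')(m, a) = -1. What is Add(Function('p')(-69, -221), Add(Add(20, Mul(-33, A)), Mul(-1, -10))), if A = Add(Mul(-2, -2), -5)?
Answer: 62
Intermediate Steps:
A = -1 (A = Add(4, -5) = -1)
Add(Function('p')(-69, -221), Add(Add(20, Mul(-33, A)), Mul(-1, -10))) = Add(-1, Add(Add(20, Mul(-33, -1)), Mul(-1, -10))) = Add(-1, Add(Add(20, 33), 10)) = Add(-1, Add(53, 10)) = Add(-1, 63) = 62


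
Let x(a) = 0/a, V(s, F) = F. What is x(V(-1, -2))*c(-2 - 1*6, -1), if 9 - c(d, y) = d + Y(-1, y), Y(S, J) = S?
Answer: 0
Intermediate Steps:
c(d, y) = 10 - d (c(d, y) = 9 - (d - 1) = 9 - (-1 + d) = 9 + (1 - d) = 10 - d)
x(a) = 0
x(V(-1, -2))*c(-2 - 1*6, -1) = 0*(10 - (-2 - 1*6)) = 0*(10 - (-2 - 6)) = 0*(10 - 1*(-8)) = 0*(10 + 8) = 0*18 = 0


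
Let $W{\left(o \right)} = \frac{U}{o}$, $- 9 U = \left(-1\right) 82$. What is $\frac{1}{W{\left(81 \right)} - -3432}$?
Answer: $\frac{729}{2502010} \approx 0.00029137$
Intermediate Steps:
$U = \frac{82}{9}$ ($U = - \frac{\left(-1\right) 82}{9} = \left(- \frac{1}{9}\right) \left(-82\right) = \frac{82}{9} \approx 9.1111$)
$W{\left(o \right)} = \frac{82}{9 o}$
$\frac{1}{W{\left(81 \right)} - -3432} = \frac{1}{\frac{82}{9 \cdot 81} - -3432} = \frac{1}{\frac{82}{9} \cdot \frac{1}{81} + 3432} = \frac{1}{\frac{82}{729} + 3432} = \frac{1}{\frac{2502010}{729}} = \frac{729}{2502010}$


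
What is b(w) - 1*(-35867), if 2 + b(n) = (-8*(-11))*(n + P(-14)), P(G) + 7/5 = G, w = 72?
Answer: 204229/5 ≈ 40846.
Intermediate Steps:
P(G) = -7/5 + G
b(n) = -6786/5 + 88*n (b(n) = -2 + (-8*(-11))*(n + (-7/5 - 14)) = -2 + 88*(n - 77/5) = -2 + 88*(-77/5 + n) = -2 + (-6776/5 + 88*n) = -6786/5 + 88*n)
b(w) - 1*(-35867) = (-6786/5 + 88*72) - 1*(-35867) = (-6786/5 + 6336) + 35867 = 24894/5 + 35867 = 204229/5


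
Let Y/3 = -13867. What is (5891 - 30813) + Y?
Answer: -66523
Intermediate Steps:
Y = -41601 (Y = 3*(-13867) = -41601)
(5891 - 30813) + Y = (5891 - 30813) - 41601 = -24922 - 41601 = -66523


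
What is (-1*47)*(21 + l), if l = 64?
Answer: -3995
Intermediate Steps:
(-1*47)*(21 + l) = (-1*47)*(21 + 64) = -47*85 = -3995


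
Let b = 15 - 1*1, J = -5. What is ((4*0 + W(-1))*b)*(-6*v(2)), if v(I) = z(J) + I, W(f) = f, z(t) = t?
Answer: -252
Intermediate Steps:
v(I) = -5 + I
b = 14 (b = 15 - 1 = 14)
((4*0 + W(-1))*b)*(-6*v(2)) = ((4*0 - 1)*14)*(-6*(-5 + 2)) = ((0 - 1)*14)*(-6*(-3)) = -1*14*18 = -14*18 = -252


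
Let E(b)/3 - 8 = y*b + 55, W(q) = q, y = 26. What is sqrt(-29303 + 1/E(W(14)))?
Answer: I*sqrt(48085078902)/1281 ≈ 171.18*I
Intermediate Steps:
E(b) = 189 + 78*b (E(b) = 24 + 3*(26*b + 55) = 24 + 3*(55 + 26*b) = 24 + (165 + 78*b) = 189 + 78*b)
sqrt(-29303 + 1/E(W(14))) = sqrt(-29303 + 1/(189 + 78*14)) = sqrt(-29303 + 1/(189 + 1092)) = sqrt(-29303 + 1/1281) = sqrt(-37537142/1281) = I*sqrt(48085078902)/1281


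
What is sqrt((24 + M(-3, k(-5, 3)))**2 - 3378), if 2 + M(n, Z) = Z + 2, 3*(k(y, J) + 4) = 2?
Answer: 7*I*sqrt(542)/3 ≈ 54.322*I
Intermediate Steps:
k(y, J) = -10/3 (k(y, J) = -4 + (1/3)*2 = -4 + 2/3 = -10/3)
M(n, Z) = Z (M(n, Z) = -2 + (Z + 2) = -2 + (2 + Z) = Z)
sqrt((24 + M(-3, k(-5, 3)))**2 - 3378) = sqrt((24 - 10/3)**2 - 3378) = sqrt((62/3)**2 - 3378) = sqrt(3844/9 - 3378) = sqrt(-26558/9) = 7*I*sqrt(542)/3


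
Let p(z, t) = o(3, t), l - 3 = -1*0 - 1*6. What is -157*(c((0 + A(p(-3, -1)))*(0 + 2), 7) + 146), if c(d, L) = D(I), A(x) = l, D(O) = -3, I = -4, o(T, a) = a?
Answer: -22451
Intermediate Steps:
l = -3 (l = 3 + (-1*0 - 1*6) = 3 + (0 - 6) = 3 - 6 = -3)
p(z, t) = t
A(x) = -3
c(d, L) = -3
-157*(c((0 + A(p(-3, -1)))*(0 + 2), 7) + 146) = -157*(-3 + 146) = -157*143 = -22451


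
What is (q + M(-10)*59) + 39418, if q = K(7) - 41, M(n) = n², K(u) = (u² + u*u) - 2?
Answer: 45373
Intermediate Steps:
K(u) = -2 + 2*u² (K(u) = (u² + u²) - 2 = 2*u² - 2 = -2 + 2*u²)
q = 55 (q = (-2 + 2*7²) - 41 = (-2 + 2*49) - 41 = (-2 + 98) - 41 = 96 - 41 = 55)
(q + M(-10)*59) + 39418 = (55 + (-10)²*59) + 39418 = (55 + 100*59) + 39418 = (55 + 5900) + 39418 = 5955 + 39418 = 45373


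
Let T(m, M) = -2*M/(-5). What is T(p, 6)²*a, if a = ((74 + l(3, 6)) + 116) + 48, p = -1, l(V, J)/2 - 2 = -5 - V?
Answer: 32544/25 ≈ 1301.8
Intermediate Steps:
l(V, J) = -6 - 2*V (l(V, J) = 4 + 2*(-5 - V) = 4 + (-10 - 2*V) = -6 - 2*V)
a = 226 (a = ((74 + (-6 - 2*3)) + 116) + 48 = ((74 + (-6 - 6)) + 116) + 48 = ((74 - 12) + 116) + 48 = (62 + 116) + 48 = 178 + 48 = 226)
T(m, M) = 2*M/5 (T(m, M) = -2*M*(-1)/5 = -(-2)*M/5 = 2*M/5)
T(p, 6)²*a = ((⅖)*6)²*226 = (12/5)²*226 = (144/25)*226 = 32544/25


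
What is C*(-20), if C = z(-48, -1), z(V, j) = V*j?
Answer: -960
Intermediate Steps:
C = 48 (C = -48*(-1) = 48)
C*(-20) = 48*(-20) = -960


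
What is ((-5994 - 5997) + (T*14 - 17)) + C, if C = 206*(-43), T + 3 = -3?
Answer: -20950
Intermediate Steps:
T = -6 (T = -3 - 3 = -6)
C = -8858
((-5994 - 5997) + (T*14 - 17)) + C = ((-5994 - 5997) + (-6*14 - 17)) - 8858 = (-11991 + (-84 - 17)) - 8858 = (-11991 - 101) - 8858 = -12092 - 8858 = -20950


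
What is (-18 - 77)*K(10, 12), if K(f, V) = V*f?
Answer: -11400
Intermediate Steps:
(-18 - 77)*K(10, 12) = (-18 - 77)*(12*10) = -95*120 = -11400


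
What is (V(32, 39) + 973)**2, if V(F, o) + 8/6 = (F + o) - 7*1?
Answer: 9653449/9 ≈ 1.0726e+6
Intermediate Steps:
V(F, o) = -25/3 + F + o (V(F, o) = -4/3 + ((F + o) - 7*1) = -4/3 + ((F + o) - 7) = -4/3 + (-7 + F + o) = -25/3 + F + o)
(V(32, 39) + 973)**2 = ((-25/3 + 32 + 39) + 973)**2 = (188/3 + 973)**2 = (3107/3)**2 = 9653449/9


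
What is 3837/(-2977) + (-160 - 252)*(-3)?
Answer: 3675735/2977 ≈ 1234.7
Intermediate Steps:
3837/(-2977) + (-160 - 252)*(-3) = 3837*(-1/2977) - 412*(-3) = -3837/2977 + 1236 = 3675735/2977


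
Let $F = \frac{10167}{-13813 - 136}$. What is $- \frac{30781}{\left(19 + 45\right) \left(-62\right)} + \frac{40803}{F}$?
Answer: $- \frac{752706028023}{13447552} \approx -55973.0$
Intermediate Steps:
$F = - \frac{10167}{13949}$ ($F = \frac{10167}{-13813 - 136} = \frac{10167}{-13949} = 10167 \left(- \frac{1}{13949}\right) = - \frac{10167}{13949} \approx -0.72887$)
$- \frac{30781}{\left(19 + 45\right) \left(-62\right)} + \frac{40803}{F} = - \frac{30781}{\left(19 + 45\right) \left(-62\right)} + \frac{40803}{- \frac{10167}{13949}} = - \frac{30781}{64 \left(-62\right)} + 40803 \left(- \frac{13949}{10167}\right) = - \frac{30781}{-3968} - \frac{189720349}{3389} = \left(-30781\right) \left(- \frac{1}{3968}\right) - \frac{189720349}{3389} = \frac{30781}{3968} - \frac{189720349}{3389} = - \frac{752706028023}{13447552}$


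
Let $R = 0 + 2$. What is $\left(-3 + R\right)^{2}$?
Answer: $1$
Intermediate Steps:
$R = 2$
$\left(-3 + R\right)^{2} = \left(-3 + 2\right)^{2} = \left(-1\right)^{2} = 1$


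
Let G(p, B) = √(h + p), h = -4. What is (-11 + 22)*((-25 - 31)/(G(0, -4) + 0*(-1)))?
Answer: 308*I ≈ 308.0*I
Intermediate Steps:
G(p, B) = √(-4 + p)
(-11 + 22)*((-25 - 31)/(G(0, -4) + 0*(-1))) = (-11 + 22)*((-25 - 31)/(√(-4 + 0) + 0*(-1))) = 11*(-56/(√(-4) + 0)) = 11*(-56/(2*I + 0)) = 11*(-56*(-I/2)) = 11*(-(-28)*I) = 11*(28*I) = 308*I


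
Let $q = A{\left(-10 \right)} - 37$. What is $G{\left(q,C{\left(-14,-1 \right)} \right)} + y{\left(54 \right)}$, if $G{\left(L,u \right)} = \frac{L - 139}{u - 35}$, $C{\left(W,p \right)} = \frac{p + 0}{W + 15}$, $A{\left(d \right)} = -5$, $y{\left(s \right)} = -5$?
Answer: $\frac{1}{36} \approx 0.027778$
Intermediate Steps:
$q = -42$ ($q = -5 - 37 = -42$)
$C{\left(W,p \right)} = \frac{p}{15 + W}$
$G{\left(L,u \right)} = \frac{-139 + L}{-35 + u}$
$G{\left(q,C{\left(-14,-1 \right)} \right)} + y{\left(54 \right)} = \frac{-139 - 42}{-35 - \frac{1}{15 - 14}} - 5 = \frac{1}{-35 - 1^{-1}} \left(-181\right) - 5 = \frac{1}{-35 - 1} \left(-181\right) - 5 = \frac{1}{-36} \left(-181\right) - 5 = \left(- \frac{1}{36}\right) \left(-181\right) - 5 = \frac{181}{36} - 5 = \frac{1}{36}$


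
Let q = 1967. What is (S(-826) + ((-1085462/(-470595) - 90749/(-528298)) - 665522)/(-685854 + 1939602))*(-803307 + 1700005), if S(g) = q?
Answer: 274814647757925155135469379/155849901699308940 ≈ 1.7633e+9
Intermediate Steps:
S(g) = 1967
(S(-826) + ((-1085462/(-470595) - 90749/(-528298)) - 665522)/(-685854 + 1939602))*(-803307 + 1700005) = (1967 + ((-1085462/(-470595) - 90749/(-528298)) - 665522)/(-685854 + 1939602))*(-803307 + 1700005) = (1967 + ((-1085462*(-1/470595) - 90749*(-1/528298)) - 665522)/1253748)*896698 = (1967 + ((1085462/470595 + 90749/528298) - 665522)*(1/1253748))*896698 = (1967 + (616153429331/248614397310 - 665522)*(1/1253748))*896698 = (1967 - 165457734773116489/248614397310*1/1253748)*896698 = (1967 - 165457734773116489/311699803398617880)*896698 = (612948055550308253471/311699803398617880)*896698 = 274814647757925155135469379/155849901699308940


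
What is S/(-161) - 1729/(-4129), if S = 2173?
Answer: -8693948/664769 ≈ -13.078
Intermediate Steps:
S/(-161) - 1729/(-4129) = 2173/(-161) - 1729/(-4129) = 2173*(-1/161) - 1729*(-1/4129) = -2173/161 + 1729/4129 = -8693948/664769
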